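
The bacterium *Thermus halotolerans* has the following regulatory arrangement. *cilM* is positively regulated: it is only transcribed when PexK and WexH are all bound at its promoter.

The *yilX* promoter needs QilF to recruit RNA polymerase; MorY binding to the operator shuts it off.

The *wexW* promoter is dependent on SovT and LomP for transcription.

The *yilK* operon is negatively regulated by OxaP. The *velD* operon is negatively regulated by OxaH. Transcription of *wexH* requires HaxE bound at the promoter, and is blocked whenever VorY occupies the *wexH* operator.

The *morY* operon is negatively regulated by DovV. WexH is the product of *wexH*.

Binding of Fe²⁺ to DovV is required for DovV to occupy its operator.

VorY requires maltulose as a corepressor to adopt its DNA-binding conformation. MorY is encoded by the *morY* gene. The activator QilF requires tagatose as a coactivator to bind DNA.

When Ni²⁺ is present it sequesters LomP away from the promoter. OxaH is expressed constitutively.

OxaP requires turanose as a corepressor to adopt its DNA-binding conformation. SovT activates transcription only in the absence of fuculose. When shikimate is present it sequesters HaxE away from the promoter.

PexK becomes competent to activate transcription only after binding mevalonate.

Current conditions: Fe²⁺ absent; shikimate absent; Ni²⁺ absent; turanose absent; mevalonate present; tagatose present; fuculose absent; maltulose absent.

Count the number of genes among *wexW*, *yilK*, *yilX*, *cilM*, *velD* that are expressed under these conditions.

3

Fuculose is absent, so SovT is active.
Ni²⁺ is absent, so LomP is active.
No repressor is bound and SovT and LomP are active, so *wexW* is transcribed.
→ *wexW* is ON.
Turanose is absent, so OxaP is inactive.
With no repressor bound, *yilK* is transcribed.
→ *yilK* is ON.
Fe²⁺ is absent, so DovV is inactive.
With no repressor bound, *morY* is transcribed.
So MorY is produced and active.
Tagatose is present, so QilF is active.
With repressor MorY bound, *yilX* is not transcribed.
→ *yilX* is OFF.
Mevalonate is present, so PexK is active.
Shikimate is absent, so HaxE is active.
Maltulose is absent, so VorY is inactive.
No repressor is bound and HaxE is active, so *wexH* is transcribed.
So WexH is produced and active.
No repressor is bound and PexK and WexH are active, so *cilM* is transcribed.
→ *cilM* is ON.
OxaH is produced constitutively and is active.
With repressor OxaH bound, *velD* is not transcribed.
→ *velD* is OFF.
3 of the 5 genes are transcribed.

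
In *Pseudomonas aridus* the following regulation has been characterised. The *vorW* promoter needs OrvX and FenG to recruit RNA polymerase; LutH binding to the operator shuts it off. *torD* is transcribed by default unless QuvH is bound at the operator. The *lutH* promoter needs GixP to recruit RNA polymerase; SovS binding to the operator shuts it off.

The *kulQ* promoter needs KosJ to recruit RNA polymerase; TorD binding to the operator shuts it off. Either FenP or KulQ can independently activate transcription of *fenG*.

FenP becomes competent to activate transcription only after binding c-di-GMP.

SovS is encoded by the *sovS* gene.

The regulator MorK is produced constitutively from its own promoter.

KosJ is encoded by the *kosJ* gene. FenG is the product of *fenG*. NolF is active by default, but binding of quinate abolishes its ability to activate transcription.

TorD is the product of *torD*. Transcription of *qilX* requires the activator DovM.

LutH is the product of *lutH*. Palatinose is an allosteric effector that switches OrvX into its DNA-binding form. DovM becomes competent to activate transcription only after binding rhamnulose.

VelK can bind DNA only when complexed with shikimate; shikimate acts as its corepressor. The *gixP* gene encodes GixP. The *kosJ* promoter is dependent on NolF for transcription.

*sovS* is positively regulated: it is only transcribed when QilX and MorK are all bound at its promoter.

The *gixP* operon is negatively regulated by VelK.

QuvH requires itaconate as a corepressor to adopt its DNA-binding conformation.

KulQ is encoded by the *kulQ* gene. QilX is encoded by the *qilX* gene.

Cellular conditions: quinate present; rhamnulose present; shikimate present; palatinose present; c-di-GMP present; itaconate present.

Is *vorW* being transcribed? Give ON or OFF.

ON

Palatinose is present, so OrvX is active.
c-di-GMP is present, so FenP is active.
Itaconate is present, so QuvH is active.
With repressor QuvH bound, *torD* is not transcribed.
So TorD is not produced.
Quinate is present, so NolF is inactive.
Required activator NolF is absent, so *kosJ* is not transcribed.
So KosJ is not produced.
Required activator KosJ is absent, so *kulQ* is not transcribed.
So KulQ is not produced.
Activator FenP is present, so *fenG* is transcribed.
So FenG is produced and active.
Shikimate is present, so VelK is active.
With repressor VelK bound, *gixP* is not transcribed.
So GixP is not produced.
Rhamnulose is present, so DovM is active.
No repressor is bound and DovM is active, so *qilX* is transcribed.
So QilX is produced and active.
MorK is produced constitutively and is active.
No repressor is bound and QilX and MorK are active, so *sovS* is transcribed.
So SovS is produced and active.
With repressor SovS bound, *lutH* is not transcribed.
So LutH is not produced.
No repressor is bound and OrvX and FenG are active, so *vorW* is transcribed.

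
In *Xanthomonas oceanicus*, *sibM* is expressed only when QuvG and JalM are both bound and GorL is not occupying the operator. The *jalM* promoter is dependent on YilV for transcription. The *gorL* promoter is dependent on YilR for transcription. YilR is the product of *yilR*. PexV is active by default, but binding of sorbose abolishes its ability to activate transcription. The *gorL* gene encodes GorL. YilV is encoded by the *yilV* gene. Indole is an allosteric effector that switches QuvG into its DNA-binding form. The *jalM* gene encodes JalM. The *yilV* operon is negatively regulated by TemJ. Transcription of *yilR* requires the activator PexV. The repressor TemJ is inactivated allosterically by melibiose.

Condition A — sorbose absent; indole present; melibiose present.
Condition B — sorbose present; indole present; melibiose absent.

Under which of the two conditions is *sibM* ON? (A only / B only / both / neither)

Condition A:
Sorbose is absent, so PexV is active.
No repressor is bound and PexV is active, so *yilR* is transcribed.
So YilR is produced and active.
No repressor is bound and YilR is active, so *gorL* is transcribed.
So GorL is produced and active.
Indole is present, so QuvG is active.
Melibiose is present, so TemJ is inactive.
With no repressor bound, *yilV* is transcribed.
So YilV is produced and active.
No repressor is bound and YilV is active, so *jalM* is transcribed.
So JalM is produced and active.
With repressor GorL bound, *sibM* is not transcribed.
→ *sibM* is OFF in A.
Condition B:
Sorbose is present, so PexV is inactive.
Required activator PexV is absent, so *yilR* is not transcribed.
So YilR is not produced.
Required activator YilR is absent, so *gorL* is not transcribed.
So GorL is not produced.
Indole is present, so QuvG is active.
Melibiose is absent, so TemJ is active.
With repressor TemJ bound, *yilV* is not transcribed.
So YilV is not produced.
Required activator YilV is absent, so *jalM* is not transcribed.
So JalM is not produced.
Required activator JalM is absent, so *sibM* is not transcribed.
→ *sibM* is OFF in B.

neither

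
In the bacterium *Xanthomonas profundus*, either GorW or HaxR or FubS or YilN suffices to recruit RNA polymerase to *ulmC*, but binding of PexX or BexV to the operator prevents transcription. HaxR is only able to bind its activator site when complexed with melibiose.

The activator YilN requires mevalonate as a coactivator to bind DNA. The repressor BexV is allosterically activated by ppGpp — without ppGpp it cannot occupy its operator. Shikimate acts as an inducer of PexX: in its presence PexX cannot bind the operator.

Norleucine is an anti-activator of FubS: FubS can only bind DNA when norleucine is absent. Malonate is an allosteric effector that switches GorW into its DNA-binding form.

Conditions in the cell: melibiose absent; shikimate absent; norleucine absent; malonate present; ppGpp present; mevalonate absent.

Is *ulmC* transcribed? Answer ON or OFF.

Malonate is present, so GorW is active.
Shikimate is absent, so PexX is active.
ppGpp is present, so BexV is active.
Melibiose is absent, so HaxR is inactive.
Norleucine is absent, so FubS is active.
Mevalonate is absent, so YilN is inactive.
With repressor PexX bound, *ulmC* is not transcribed.

OFF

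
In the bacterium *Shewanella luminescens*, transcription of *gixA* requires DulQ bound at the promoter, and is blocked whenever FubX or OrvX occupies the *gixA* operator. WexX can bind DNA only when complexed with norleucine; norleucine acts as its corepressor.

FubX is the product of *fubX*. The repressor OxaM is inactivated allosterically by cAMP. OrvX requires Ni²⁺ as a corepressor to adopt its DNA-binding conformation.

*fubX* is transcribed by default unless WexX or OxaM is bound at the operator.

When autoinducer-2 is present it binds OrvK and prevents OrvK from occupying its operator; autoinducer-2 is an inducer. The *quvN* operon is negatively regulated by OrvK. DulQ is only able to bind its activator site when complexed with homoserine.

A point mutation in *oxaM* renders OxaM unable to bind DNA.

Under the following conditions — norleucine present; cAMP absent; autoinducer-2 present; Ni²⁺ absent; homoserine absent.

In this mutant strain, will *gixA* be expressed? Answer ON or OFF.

Homoserine is absent, so DulQ is inactive.
Norleucine is present, so WexX is active.
OxaM is non-functional in this strain, so it has no effect.
With repressor WexX bound, *fubX* is not transcribed.
So FubX is not produced.
Ni²⁺ is absent, so OrvX is inactive.
Required activator DulQ is absent, so *gixA* is not transcribed.

OFF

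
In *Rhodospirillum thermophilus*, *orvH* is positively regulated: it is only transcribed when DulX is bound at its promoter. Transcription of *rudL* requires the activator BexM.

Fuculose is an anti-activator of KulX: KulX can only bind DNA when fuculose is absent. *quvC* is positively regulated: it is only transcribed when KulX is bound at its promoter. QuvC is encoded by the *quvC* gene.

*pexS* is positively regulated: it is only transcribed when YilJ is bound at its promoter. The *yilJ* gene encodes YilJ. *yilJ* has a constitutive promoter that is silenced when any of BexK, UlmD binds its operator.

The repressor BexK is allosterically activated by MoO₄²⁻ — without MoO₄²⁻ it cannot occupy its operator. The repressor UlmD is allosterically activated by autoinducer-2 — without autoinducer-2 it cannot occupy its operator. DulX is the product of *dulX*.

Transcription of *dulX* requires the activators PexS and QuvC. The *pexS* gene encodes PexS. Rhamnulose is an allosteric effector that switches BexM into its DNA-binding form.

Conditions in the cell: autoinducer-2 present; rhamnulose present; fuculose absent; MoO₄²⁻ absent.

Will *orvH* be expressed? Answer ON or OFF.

MoO₄²⁻ is absent, so BexK is inactive.
Autoinducer-2 is present, so UlmD is active.
With repressor UlmD bound, *yilJ* is not transcribed.
So YilJ is not produced.
Required activator YilJ is absent, so *pexS* is not transcribed.
So PexS is not produced.
Fuculose is absent, so KulX is active.
No repressor is bound and KulX is active, so *quvC* is transcribed.
So QuvC is produced and active.
Required activator PexS is absent, so *dulX* is not transcribed.
So DulX is not produced.
Required activator DulX is absent, so *orvH* is not transcribed.

OFF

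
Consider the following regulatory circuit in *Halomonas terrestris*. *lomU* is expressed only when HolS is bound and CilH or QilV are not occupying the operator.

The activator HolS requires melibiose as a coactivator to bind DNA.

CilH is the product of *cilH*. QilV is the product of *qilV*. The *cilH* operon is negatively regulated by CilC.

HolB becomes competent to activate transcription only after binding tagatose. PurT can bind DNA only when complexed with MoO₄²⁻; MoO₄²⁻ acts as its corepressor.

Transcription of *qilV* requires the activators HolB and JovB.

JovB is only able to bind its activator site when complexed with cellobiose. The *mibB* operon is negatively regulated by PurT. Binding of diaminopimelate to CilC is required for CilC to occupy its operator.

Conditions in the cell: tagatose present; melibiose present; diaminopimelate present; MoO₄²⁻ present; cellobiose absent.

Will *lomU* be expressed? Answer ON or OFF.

ON

Melibiose is present, so HolS is active.
Diaminopimelate is present, so CilC is active.
With repressor CilC bound, *cilH* is not transcribed.
So CilH is not produced.
Tagatose is present, so HolB is active.
Cellobiose is absent, so JovB is inactive.
Required activator JovB is absent, so *qilV* is not transcribed.
So QilV is not produced.
No repressor is bound and HolS is active, so *lomU* is transcribed.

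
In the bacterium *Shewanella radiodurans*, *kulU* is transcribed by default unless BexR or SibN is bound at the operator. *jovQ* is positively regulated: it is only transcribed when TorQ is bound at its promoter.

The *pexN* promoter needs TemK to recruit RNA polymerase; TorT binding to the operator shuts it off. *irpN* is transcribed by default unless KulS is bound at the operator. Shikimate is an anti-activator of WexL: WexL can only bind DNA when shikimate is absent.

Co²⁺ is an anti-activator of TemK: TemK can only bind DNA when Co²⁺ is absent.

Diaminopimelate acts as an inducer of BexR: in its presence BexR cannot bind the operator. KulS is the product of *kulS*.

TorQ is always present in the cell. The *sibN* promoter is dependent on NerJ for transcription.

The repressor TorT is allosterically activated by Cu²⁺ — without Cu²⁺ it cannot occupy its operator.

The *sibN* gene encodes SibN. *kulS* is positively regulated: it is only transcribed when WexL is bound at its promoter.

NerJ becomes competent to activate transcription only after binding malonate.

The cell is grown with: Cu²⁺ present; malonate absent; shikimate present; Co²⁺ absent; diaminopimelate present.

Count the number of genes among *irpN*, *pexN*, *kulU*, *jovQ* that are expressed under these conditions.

3

Shikimate is present, so WexL is inactive.
Required activator WexL is absent, so *kulS* is not transcribed.
So KulS is not produced.
With no repressor bound, *irpN* is transcribed.
→ *irpN* is ON.
Cu²⁺ is present, so TorT is active.
Co²⁺ is absent, so TemK is active.
With repressor TorT bound, *pexN* is not transcribed.
→ *pexN* is OFF.
Diaminopimelate is present, so BexR is inactive.
Malonate is absent, so NerJ is inactive.
Required activator NerJ is absent, so *sibN* is not transcribed.
So SibN is not produced.
With no repressor bound, *kulU* is transcribed.
→ *kulU* is ON.
TorQ is produced constitutively and is active.
No repressor is bound and TorQ is active, so *jovQ* is transcribed.
→ *jovQ* is ON.
3 of the 4 genes are transcribed.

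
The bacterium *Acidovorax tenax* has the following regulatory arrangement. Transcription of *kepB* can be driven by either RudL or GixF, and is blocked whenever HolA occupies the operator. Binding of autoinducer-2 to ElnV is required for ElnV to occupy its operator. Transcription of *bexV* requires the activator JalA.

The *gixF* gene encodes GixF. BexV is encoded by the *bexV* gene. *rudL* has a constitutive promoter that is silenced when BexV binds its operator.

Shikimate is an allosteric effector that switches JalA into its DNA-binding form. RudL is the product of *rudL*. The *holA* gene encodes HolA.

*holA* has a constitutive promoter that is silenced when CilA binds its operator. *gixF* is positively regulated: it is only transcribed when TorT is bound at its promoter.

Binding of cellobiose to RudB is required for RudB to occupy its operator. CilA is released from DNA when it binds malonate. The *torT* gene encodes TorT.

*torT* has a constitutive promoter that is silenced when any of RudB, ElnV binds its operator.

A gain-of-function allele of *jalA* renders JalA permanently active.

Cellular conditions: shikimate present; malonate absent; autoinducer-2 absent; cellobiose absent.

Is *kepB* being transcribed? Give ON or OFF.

ON

Malonate is absent, so CilA is active.
With repressor CilA bound, *holA* is not transcribed.
So HolA is not produced.
JalA is constitutively active in this strain.
No repressor is bound and JalA is active, so *bexV* is transcribed.
So BexV is produced and active.
With repressor BexV bound, *rudL* is not transcribed.
So RudL is not produced.
Cellobiose is absent, so RudB is inactive.
Autoinducer-2 is absent, so ElnV is inactive.
With no repressor bound, *torT* is transcribed.
So TorT is produced and active.
No repressor is bound and TorT is active, so *gixF* is transcribed.
So GixF is produced and active.
Activator GixF is present, so *kepB* is transcribed.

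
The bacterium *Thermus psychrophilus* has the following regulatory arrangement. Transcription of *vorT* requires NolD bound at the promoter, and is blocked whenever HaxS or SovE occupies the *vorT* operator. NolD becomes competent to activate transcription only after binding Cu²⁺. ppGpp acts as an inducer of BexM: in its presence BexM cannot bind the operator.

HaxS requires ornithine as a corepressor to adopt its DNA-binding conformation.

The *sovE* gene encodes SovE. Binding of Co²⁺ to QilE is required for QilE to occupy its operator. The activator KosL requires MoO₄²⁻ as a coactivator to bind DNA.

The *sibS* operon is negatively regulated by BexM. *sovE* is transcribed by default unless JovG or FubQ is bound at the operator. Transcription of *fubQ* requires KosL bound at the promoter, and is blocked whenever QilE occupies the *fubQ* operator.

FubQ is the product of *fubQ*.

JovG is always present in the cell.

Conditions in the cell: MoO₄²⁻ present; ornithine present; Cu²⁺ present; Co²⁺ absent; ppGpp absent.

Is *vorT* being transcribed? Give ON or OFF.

Ornithine is present, so HaxS is active.
JovG is produced constitutively and is active.
Co²⁺ is absent, so QilE is inactive.
MoO₄²⁻ is present, so KosL is active.
No repressor is bound and KosL is active, so *fubQ* is transcribed.
So FubQ is produced and active.
With repressor JovG bound, *sovE* is not transcribed.
So SovE is not produced.
Cu²⁺ is present, so NolD is active.
With repressor HaxS bound, *vorT* is not transcribed.

OFF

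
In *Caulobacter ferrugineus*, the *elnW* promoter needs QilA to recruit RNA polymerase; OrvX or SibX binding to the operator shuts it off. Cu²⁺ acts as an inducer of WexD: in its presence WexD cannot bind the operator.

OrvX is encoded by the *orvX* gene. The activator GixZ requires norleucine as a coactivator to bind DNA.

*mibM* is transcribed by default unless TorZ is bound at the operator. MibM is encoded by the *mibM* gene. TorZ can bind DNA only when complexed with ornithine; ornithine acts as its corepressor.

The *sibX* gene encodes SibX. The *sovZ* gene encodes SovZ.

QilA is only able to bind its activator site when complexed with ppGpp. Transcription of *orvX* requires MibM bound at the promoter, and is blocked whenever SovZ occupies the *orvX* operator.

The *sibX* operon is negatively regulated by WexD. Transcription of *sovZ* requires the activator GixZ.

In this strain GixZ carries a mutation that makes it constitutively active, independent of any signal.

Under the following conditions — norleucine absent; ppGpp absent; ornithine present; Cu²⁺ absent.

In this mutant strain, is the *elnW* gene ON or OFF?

ppGpp is absent, so QilA is inactive.
Ornithine is present, so TorZ is active.
With repressor TorZ bound, *mibM* is not transcribed.
So MibM is not produced.
GixZ is constitutively active in this strain.
No repressor is bound and GixZ is active, so *sovZ* is transcribed.
So SovZ is produced and active.
With repressor SovZ bound, *orvX* is not transcribed.
So OrvX is not produced.
Cu²⁺ is absent, so WexD is active.
With repressor WexD bound, *sibX* is not transcribed.
So SibX is not produced.
Required activator QilA is absent, so *elnW* is not transcribed.

OFF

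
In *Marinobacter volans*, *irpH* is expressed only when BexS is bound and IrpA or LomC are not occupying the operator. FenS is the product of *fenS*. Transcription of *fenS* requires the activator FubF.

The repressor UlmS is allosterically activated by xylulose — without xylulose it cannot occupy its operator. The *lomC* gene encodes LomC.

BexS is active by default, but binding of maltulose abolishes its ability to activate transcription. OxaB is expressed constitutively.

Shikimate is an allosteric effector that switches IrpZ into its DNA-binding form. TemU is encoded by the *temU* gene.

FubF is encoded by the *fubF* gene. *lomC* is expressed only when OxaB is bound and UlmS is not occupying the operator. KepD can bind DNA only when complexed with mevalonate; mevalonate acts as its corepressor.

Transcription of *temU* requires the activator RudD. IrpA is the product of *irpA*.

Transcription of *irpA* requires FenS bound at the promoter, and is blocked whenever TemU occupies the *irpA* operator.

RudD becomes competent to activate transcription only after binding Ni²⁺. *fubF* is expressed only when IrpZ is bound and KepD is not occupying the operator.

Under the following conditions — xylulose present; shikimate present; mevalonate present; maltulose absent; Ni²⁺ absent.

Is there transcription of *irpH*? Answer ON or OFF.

Ni²⁺ is absent, so RudD is inactive.
Required activator RudD is absent, so *temU* is not transcribed.
So TemU is not produced.
Shikimate is present, so IrpZ is active.
Mevalonate is present, so KepD is active.
With repressor KepD bound, *fubF* is not transcribed.
So FubF is not produced.
Required activator FubF is absent, so *fenS* is not transcribed.
So FenS is not produced.
Required activator FenS is absent, so *irpA* is not transcribed.
So IrpA is not produced.
Maltulose is absent, so BexS is active.
OxaB is produced constitutively and is active.
Xylulose is present, so UlmS is active.
With repressor UlmS bound, *lomC* is not transcribed.
So LomC is not produced.
No repressor is bound and BexS is active, so *irpH* is transcribed.

ON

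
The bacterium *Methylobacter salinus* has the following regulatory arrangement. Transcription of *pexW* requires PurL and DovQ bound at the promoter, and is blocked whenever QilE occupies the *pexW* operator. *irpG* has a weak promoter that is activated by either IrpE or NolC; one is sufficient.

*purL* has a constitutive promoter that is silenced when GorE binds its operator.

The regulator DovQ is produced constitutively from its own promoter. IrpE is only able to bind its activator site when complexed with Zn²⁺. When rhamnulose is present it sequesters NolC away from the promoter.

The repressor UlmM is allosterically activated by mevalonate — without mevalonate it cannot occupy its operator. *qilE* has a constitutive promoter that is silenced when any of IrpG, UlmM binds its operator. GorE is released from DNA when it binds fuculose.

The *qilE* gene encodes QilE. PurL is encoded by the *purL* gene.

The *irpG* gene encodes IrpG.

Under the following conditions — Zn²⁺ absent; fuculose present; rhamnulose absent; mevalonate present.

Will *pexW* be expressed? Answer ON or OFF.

Fuculose is present, so GorE is inactive.
With no repressor bound, *purL* is transcribed.
So PurL is produced and active.
Zn²⁺ is absent, so IrpE is inactive.
Rhamnulose is absent, so NolC is active.
Activator NolC is present, so *irpG* is transcribed.
So IrpG is produced and active.
Mevalonate is present, so UlmM is active.
With repressor IrpG bound, *qilE* is not transcribed.
So QilE is not produced.
DovQ is produced constitutively and is active.
No repressor is bound and PurL and DovQ are active, so *pexW* is transcribed.

ON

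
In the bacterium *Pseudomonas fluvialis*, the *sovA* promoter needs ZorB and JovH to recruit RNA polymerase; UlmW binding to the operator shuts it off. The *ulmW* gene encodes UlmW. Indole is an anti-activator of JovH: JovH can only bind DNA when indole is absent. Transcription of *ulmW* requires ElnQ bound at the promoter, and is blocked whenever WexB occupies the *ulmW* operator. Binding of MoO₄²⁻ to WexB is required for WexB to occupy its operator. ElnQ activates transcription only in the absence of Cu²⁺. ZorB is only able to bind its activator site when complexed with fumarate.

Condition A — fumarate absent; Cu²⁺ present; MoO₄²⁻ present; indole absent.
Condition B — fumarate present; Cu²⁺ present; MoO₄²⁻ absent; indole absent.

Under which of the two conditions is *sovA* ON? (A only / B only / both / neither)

Condition A:
Fumarate is absent, so ZorB is inactive.
Cu²⁺ is present, so ElnQ is inactive.
MoO₄²⁻ is present, so WexB is active.
With repressor WexB bound, *ulmW* is not transcribed.
So UlmW is not produced.
Indole is absent, so JovH is active.
Required activator ZorB is absent, so *sovA* is not transcribed.
→ *sovA* is OFF in A.
Condition B:
Fumarate is present, so ZorB is active.
Cu²⁺ is present, so ElnQ is inactive.
MoO₄²⁻ is absent, so WexB is inactive.
Required activator ElnQ is absent, so *ulmW* is not transcribed.
So UlmW is not produced.
Indole is absent, so JovH is active.
No repressor is bound and ZorB and JovH are active, so *sovA* is transcribed.
→ *sovA* is ON in B.

B only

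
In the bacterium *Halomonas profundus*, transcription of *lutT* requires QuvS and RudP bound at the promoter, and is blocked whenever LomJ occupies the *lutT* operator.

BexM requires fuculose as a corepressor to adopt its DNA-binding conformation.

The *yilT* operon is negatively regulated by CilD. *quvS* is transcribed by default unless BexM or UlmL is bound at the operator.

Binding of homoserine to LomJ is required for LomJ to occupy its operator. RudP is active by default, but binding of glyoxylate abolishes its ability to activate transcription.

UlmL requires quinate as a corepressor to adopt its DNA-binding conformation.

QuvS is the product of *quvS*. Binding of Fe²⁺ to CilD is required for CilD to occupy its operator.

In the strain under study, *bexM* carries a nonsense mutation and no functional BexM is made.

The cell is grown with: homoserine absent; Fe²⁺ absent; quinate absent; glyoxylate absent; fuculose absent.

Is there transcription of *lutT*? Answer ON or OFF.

Homoserine is absent, so LomJ is inactive.
BexM is non-functional in this strain, so it has no effect.
Quinate is absent, so UlmL is inactive.
With no repressor bound, *quvS* is transcribed.
So QuvS is produced and active.
Glyoxylate is absent, so RudP is active.
No repressor is bound and QuvS and RudP are active, so *lutT* is transcribed.

ON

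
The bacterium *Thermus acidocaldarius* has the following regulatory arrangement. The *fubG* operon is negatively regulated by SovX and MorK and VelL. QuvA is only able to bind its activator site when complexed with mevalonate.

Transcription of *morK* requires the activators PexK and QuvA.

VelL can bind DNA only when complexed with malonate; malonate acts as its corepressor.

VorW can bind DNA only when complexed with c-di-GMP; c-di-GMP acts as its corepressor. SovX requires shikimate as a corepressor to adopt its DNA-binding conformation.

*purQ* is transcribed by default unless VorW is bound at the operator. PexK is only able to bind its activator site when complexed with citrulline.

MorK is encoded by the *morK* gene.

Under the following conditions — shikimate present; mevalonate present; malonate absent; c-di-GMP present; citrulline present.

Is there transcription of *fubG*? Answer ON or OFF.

OFF

Shikimate is present, so SovX is active.
Citrulline is present, so PexK is active.
Mevalonate is present, so QuvA is active.
No repressor is bound and PexK and QuvA are active, so *morK* is transcribed.
So MorK is produced and active.
Malonate is absent, so VelL is inactive.
With repressor SovX bound, *fubG* is not transcribed.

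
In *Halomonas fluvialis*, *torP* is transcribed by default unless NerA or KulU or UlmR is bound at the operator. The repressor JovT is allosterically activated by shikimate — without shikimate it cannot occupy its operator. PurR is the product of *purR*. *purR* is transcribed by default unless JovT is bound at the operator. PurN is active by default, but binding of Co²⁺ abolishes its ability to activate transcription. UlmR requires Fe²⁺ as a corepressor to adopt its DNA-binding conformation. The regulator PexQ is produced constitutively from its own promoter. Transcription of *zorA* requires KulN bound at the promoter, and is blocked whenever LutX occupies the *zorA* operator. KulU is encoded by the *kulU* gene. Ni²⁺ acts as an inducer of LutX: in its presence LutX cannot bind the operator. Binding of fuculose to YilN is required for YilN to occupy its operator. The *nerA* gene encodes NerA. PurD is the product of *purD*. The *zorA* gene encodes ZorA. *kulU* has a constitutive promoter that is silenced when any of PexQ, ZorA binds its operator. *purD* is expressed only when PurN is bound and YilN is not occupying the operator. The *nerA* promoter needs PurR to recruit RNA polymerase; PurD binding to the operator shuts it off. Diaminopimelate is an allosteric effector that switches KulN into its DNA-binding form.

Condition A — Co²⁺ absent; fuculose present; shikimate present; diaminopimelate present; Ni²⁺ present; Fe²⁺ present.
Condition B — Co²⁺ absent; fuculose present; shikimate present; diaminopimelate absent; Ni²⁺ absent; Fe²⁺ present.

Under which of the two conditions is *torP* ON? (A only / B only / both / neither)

Condition A:
Co²⁺ is absent, so PurN is active.
Fuculose is present, so YilN is active.
With repressor YilN bound, *purD* is not transcribed.
So PurD is not produced.
Shikimate is present, so JovT is active.
With repressor JovT bound, *purR* is not transcribed.
So PurR is not produced.
Required activator PurR is absent, so *nerA* is not transcribed.
So NerA is not produced.
PexQ is produced constitutively and is active.
Diaminopimelate is present, so KulN is active.
Ni²⁺ is present, so LutX is inactive.
No repressor is bound and KulN is active, so *zorA* is transcribed.
So ZorA is produced and active.
With repressor PexQ bound, *kulU* is not transcribed.
So KulU is not produced.
Fe²⁺ is present, so UlmR is active.
With repressor UlmR bound, *torP* is not transcribed.
→ *torP* is OFF in A.
Condition B:
Co²⁺ is absent, so PurN is active.
Fuculose is present, so YilN is active.
With repressor YilN bound, *purD* is not transcribed.
So PurD is not produced.
Shikimate is present, so JovT is active.
With repressor JovT bound, *purR* is not transcribed.
So PurR is not produced.
Required activator PurR is absent, so *nerA* is not transcribed.
So NerA is not produced.
PexQ is produced constitutively and is active.
Diaminopimelate is absent, so KulN is inactive.
Ni²⁺ is absent, so LutX is active.
With repressor LutX bound, *zorA* is not transcribed.
So ZorA is not produced.
With repressor PexQ bound, *kulU* is not transcribed.
So KulU is not produced.
Fe²⁺ is present, so UlmR is active.
With repressor UlmR bound, *torP* is not transcribed.
→ *torP* is OFF in B.

neither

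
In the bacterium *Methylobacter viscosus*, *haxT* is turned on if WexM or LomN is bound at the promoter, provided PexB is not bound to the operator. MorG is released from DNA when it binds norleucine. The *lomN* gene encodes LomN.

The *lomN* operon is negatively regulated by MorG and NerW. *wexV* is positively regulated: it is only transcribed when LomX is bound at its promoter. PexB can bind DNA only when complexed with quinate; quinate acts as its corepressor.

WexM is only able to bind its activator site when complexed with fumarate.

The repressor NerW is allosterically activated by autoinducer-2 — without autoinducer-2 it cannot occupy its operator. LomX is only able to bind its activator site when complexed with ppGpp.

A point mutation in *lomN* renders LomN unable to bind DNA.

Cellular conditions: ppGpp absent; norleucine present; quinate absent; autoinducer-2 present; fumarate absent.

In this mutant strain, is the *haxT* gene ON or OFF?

Fumarate is absent, so WexM is inactive.
Quinate is absent, so PexB is inactive.
LomN is non-functional in this strain, so it has no effect.
No activator is available at the *haxT* promoter, so *haxT* is not transcribed.

OFF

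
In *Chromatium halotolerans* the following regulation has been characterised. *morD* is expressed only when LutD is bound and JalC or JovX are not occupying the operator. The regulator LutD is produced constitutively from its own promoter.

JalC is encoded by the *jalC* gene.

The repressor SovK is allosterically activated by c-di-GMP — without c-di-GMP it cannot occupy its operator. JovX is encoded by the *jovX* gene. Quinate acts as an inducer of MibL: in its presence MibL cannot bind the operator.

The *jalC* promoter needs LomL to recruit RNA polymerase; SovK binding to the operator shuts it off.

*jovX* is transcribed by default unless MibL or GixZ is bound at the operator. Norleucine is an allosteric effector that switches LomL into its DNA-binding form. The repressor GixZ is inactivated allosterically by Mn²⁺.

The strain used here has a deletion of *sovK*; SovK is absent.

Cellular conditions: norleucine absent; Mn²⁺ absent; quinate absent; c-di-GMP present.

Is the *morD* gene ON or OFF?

LutD is produced constitutively and is active.
SovK is non-functional in this strain, so it has no effect.
Norleucine is absent, so LomL is inactive.
Required activator LomL is absent, so *jalC* is not transcribed.
So JalC is not produced.
Quinate is absent, so MibL is active.
Mn²⁺ is absent, so GixZ is active.
With repressor MibL bound, *jovX* is not transcribed.
So JovX is not produced.
No repressor is bound and LutD is active, so *morD* is transcribed.

ON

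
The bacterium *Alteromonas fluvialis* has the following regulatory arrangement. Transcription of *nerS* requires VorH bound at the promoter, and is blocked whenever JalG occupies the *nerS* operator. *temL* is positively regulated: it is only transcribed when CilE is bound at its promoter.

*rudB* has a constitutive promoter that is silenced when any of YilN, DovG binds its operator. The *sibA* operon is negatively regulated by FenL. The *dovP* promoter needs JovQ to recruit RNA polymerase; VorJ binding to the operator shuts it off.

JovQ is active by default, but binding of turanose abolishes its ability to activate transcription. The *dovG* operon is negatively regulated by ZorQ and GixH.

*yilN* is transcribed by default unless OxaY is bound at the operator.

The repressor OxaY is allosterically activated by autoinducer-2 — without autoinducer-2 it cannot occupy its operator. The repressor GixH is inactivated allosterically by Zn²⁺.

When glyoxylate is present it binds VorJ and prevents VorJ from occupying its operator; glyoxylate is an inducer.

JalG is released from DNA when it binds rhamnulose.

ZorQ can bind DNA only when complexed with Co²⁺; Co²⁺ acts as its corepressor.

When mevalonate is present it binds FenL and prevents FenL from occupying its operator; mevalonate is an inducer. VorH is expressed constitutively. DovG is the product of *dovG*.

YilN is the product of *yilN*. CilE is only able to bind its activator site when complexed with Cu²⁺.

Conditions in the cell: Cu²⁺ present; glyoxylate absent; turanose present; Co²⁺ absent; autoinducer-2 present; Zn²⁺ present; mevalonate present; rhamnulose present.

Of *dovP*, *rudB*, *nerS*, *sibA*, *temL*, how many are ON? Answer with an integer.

3

Turanose is present, so JovQ is inactive.
Glyoxylate is absent, so VorJ is active.
With repressor VorJ bound, *dovP* is not transcribed.
→ *dovP* is OFF.
Autoinducer-2 is present, so OxaY is active.
With repressor OxaY bound, *yilN* is not transcribed.
So YilN is not produced.
Co²⁺ is absent, so ZorQ is inactive.
Zn²⁺ is present, so GixH is inactive.
With no repressor bound, *dovG* is transcribed.
So DovG is produced and active.
With repressor DovG bound, *rudB* is not transcribed.
→ *rudB* is OFF.
VorH is produced constitutively and is active.
Rhamnulose is present, so JalG is inactive.
No repressor is bound and VorH is active, so *nerS* is transcribed.
→ *nerS* is ON.
Mevalonate is present, so FenL is inactive.
With no repressor bound, *sibA* is transcribed.
→ *sibA* is ON.
Cu²⁺ is present, so CilE is active.
No repressor is bound and CilE is active, so *temL* is transcribed.
→ *temL* is ON.
3 of the 5 genes are transcribed.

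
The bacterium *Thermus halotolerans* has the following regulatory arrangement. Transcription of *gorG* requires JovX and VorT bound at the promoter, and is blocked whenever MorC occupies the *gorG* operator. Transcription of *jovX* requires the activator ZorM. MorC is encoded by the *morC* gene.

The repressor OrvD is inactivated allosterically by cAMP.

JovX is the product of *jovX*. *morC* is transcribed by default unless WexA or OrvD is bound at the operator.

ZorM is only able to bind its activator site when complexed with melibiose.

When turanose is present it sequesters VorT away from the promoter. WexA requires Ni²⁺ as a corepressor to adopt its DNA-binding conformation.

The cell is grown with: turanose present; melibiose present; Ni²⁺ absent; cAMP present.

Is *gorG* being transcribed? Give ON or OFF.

OFF

Melibiose is present, so ZorM is active.
No repressor is bound and ZorM is active, so *jovX* is transcribed.
So JovX is produced and active.
Turanose is present, so VorT is inactive.
Ni²⁺ is absent, so WexA is inactive.
cAMP is present, so OrvD is inactive.
With no repressor bound, *morC* is transcribed.
So MorC is produced and active.
With repressor MorC bound, *gorG* is not transcribed.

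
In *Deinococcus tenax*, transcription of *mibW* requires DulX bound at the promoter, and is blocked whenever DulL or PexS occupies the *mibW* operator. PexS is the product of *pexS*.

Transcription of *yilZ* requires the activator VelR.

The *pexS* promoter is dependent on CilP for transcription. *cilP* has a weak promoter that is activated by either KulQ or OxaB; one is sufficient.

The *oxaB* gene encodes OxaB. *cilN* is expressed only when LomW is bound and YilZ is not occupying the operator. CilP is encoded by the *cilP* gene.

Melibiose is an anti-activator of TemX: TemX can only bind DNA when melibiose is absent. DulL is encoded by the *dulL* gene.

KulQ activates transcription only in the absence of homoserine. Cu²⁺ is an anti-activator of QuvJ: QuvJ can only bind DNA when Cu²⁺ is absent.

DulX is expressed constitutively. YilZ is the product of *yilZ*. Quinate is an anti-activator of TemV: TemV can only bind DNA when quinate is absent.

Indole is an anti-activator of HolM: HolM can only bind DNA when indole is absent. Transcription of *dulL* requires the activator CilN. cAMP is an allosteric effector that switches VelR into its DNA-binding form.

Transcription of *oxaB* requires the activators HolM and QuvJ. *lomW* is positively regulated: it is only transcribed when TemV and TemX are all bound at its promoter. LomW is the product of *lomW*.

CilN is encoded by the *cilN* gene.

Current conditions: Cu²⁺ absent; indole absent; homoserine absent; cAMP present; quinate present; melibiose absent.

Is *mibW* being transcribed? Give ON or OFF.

OFF

Quinate is present, so TemV is inactive.
Melibiose is absent, so TemX is active.
Required activator TemV is absent, so *lomW* is not transcribed.
So LomW is not produced.
cAMP is present, so VelR is active.
No repressor is bound and VelR is active, so *yilZ* is transcribed.
So YilZ is produced and active.
With repressor YilZ bound, *cilN* is not transcribed.
So CilN is not produced.
Required activator CilN is absent, so *dulL* is not transcribed.
So DulL is not produced.
DulX is produced constitutively and is active.
Homoserine is absent, so KulQ is active.
Indole is absent, so HolM is active.
Cu²⁺ is absent, so QuvJ is active.
No repressor is bound and HolM and QuvJ are active, so *oxaB* is transcribed.
So OxaB is produced and active.
Activator KulQ is present, so *cilP* is transcribed.
So CilP is produced and active.
No repressor is bound and CilP is active, so *pexS* is transcribed.
So PexS is produced and active.
With repressor PexS bound, *mibW* is not transcribed.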